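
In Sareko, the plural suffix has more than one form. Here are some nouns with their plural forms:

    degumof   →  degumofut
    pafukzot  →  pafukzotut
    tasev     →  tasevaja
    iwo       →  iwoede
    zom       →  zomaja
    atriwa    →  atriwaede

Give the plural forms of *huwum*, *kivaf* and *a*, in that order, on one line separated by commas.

The pattern is voicing of the final sound: -ut when the stem ends in a voiceless consonant (*degumof*, *pafukzot*); -aja when the stem ends in a voiced consonant (*tasev*, *zom*); -ede when the stem ends in a vowel (*iwo*, *atriwa*).
*huwum* — final sound /m/ (a voiced consonant) → -aja → *huwumaja*.
*kivaf*: final sound = /f/, a voiceless consonant → -ut → *kivafut*.
The final sound of *a* is /a/, which is a vowel, so the suffix is -ede, giving *aede*.

huwumaja, kivafut, aede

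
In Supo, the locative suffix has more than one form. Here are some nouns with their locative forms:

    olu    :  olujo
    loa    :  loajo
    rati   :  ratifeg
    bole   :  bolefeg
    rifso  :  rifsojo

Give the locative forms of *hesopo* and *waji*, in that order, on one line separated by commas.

hesopojo, wajifeg

The suffix is conditioned by the last vowel: -feg when the last vowel of the stem is a front vowel (*rati*, *bole*); -jo when the last vowel of the stem is a back vowel (*olu*, *loa*, *rifso*).
*hesopo*: last vowel = /o/, a back vowel → -jo → *hesopojo*.
Since the last vowel of *waji* is /i/ (a front vowel), it takes -feg, giving *wajifeg*.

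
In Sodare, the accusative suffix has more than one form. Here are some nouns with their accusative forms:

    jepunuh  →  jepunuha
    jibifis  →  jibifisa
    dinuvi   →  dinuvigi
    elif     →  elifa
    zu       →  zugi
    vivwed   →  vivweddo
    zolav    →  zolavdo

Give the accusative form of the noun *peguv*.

The alternation tracks the final sound of the stem — -a when the stem ends in a voiceless consonant (*jepunuh*, *jibifis*, *elif*); -do when the stem ends in a voiced consonant (*vivwed*, *zolav*); -gi when the stem ends in a vowel (*dinuvi*, *zu*).
Since the final sound of *peguv* is /v/ (a voiced consonant), it takes -do, giving *peguvdo*.

peguvdo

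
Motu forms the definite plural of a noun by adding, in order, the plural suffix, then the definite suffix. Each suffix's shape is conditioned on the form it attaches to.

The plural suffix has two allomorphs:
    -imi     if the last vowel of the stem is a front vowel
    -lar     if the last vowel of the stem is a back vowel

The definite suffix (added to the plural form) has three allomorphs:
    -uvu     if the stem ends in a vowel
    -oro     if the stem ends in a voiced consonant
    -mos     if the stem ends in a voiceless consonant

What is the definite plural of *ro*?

Since the last vowel of *ro* is /o/ (a back vowel), it takes -lar, giving *rolar*.
The final sound of the plural form *rolar* is /r/, which is a voiced consonant, so the definite suffix is -oro, giving *rolaroro*.

rolaroro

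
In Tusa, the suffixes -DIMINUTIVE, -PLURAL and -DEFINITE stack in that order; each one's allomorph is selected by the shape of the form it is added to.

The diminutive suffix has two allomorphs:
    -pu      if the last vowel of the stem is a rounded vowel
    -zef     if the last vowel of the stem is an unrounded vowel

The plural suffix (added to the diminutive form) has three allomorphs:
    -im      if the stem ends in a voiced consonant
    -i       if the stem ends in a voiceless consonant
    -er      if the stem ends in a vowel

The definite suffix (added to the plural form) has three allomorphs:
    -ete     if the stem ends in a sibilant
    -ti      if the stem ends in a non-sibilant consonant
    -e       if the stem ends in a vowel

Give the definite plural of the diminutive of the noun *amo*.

amopuerti

*amo*: last vowel = /o/, a rounded vowel → -pu → *amopu*.
The diminutive form *amopu* — final sound /u/ (a vowel) → -er → *amopuer*.
The plural form *amopuer* — final sound /r/ (a non-sibilant consonant) → -ti → *amopuerti*.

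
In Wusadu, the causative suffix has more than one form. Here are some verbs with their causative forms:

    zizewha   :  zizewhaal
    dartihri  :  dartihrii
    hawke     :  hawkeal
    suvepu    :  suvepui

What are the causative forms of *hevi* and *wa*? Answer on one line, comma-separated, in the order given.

The suffix is conditioned by the last vowel: -i when the last vowel of the stem is a high vowel (*dartihri*, *suvepu*); -al when the last vowel of the stem is a non-high vowel (*zizewha*, *hawke*).
*hevi*: last vowel = /i/, a high vowel → -i → *hevii*.
*wa* — last vowel /a/ (a non-high vowel) → -al → *waal*.

hevii, waal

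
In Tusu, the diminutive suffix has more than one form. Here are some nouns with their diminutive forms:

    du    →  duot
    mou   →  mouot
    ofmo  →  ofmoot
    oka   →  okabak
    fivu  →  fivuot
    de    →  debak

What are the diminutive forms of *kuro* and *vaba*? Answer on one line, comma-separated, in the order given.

The suffix is conditioned by the last vowel: -ot when the last vowel of the stem is a rounded vowel (*du*, *mou*, *ofmo*, *fivu*); -bak when the last vowel of the stem is an unrounded vowel (*oka*, *de*).
*kuro* — last vowel /o/ (a rounded vowel) → -ot → *kuroot*.
*vaba*: last vowel = /a/, an unrounded vowel → -bak → *vababak*.

kuroot, vababak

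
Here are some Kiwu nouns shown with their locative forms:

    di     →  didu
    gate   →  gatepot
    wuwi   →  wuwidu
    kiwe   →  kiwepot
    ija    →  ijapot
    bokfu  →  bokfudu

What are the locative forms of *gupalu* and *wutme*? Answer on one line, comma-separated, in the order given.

gupaludu, wutmepot

The pattern is height harmony: -du when the last vowel of the stem is a high vowel (*di*, *wuwi*, *bokfu*); -pot when the last vowel of the stem is a non-high vowel (*gate*, *kiwe*, *ija*).
Since the last vowel of *gupalu* is /u/ (a high vowel), it takes -du, giving *gupaludu*.
*wutme* — last vowel /e/ (a non-high vowel) → -pot → *wutmepot*.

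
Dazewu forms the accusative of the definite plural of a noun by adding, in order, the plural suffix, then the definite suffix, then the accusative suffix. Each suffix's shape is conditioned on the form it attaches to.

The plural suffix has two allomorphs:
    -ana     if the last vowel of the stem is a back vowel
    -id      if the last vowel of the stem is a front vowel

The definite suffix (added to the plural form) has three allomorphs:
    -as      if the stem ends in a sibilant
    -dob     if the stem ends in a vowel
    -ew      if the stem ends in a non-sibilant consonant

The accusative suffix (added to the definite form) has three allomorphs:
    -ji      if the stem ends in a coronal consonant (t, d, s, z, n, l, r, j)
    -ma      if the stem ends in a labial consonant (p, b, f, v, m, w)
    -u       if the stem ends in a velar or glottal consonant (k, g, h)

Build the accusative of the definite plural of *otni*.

*otni*: last vowel = /i/, a front vowel → -id → *otniid*.
The final sound of the plural form *otniid* is /d/, which is a non-sibilant consonant, so the definite suffix is -ew, giving *otniidew*.
Since the final consonant of the definite form *otniidew* is /w/ (labial), it takes -ma, giving *otniidewma*.

otniidewma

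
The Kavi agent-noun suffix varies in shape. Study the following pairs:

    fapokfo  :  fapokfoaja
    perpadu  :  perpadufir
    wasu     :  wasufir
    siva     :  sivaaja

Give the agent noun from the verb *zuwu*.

zuwufir

The pattern is height harmony: -fir when the last vowel of the stem is a high vowel (*perpadu*, *wasu*); -aja when the last vowel of the stem is a non-high vowel (*fapokfo*, *siva*).
*zuwu*: last vowel = /u/, a high vowel → -fir → *zuwufir*.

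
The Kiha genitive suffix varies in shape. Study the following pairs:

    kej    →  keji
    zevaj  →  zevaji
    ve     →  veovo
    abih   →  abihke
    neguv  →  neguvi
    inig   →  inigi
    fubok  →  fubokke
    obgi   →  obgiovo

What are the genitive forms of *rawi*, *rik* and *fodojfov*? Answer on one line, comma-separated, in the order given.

The alternation tracks the final sound of the stem — -ke when the stem ends in a voiceless consonant (*abih*, *fubok*); -i when the stem ends in a voiced consonant (*kej*, *zevaj*, *neguv*, *inig*); -ovo when the stem ends in a vowel (*ve*, *obgi*).
Since the final sound of *rawi* is /i/ (a vowel), it takes -ovo, giving *rawiovo*.
The final sound of *rik* is /k/, which is a voiceless consonant, so the suffix is -ke, giving *rikke*.
The final sound of *fodojfov* is /v/, which is a voiced consonant, so the suffix is -i, giving *fodojfovi*.

rawiovo, rikke, fodojfovi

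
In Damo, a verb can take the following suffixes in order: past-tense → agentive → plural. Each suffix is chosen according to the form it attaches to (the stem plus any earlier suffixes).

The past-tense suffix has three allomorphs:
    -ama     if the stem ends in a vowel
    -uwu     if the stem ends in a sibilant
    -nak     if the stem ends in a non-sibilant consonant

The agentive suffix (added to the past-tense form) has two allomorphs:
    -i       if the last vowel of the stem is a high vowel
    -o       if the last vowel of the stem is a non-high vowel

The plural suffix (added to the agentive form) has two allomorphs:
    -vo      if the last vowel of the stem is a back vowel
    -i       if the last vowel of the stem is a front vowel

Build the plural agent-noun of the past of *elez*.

elezuwuii

Since the final sound of *elez* is /z/ (a sibilant), it takes -uwu, giving *elezuwu*.
The last vowel of the past-tense form *elezuwu* is /u/, which is a high vowel, so the agentive suffix is -i, giving *elezuwui*.
The agentive form *elezuwui*: last vowel = /i/, a front vowel → -i → *elezuwuii*.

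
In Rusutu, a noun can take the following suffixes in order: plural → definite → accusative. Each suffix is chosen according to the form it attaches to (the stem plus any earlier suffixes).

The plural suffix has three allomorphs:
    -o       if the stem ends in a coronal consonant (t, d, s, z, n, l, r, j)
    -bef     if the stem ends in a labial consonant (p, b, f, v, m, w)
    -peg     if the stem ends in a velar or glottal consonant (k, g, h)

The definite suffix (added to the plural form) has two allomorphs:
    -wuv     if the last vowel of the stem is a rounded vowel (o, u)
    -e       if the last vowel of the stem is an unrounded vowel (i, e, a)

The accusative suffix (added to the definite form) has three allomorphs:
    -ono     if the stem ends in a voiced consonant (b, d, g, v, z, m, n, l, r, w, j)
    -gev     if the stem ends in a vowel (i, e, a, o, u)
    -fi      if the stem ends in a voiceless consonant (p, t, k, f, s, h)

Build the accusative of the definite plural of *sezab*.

Since the final consonant of *sezab* is /b/ (labial), it takes -bef, giving *sezabbef*.
The last vowel of the plural form *sezabbef* is /e/, which is an unrounded vowel, so the definite suffix is -e, giving *sezabbefe*.
The definite form *sezabbefe* — final sound /e/ (a vowel) → -gev → *sezabbefegev*.

sezabbefegev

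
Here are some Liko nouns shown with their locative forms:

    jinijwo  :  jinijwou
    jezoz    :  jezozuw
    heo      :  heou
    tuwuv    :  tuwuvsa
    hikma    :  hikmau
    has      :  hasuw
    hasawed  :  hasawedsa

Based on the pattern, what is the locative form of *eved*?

evedsa

Looking at the final sound of each stem: -uw when the stem ends in a sibilant (*jezoz*, *has*); -sa when the stem ends in a non-sibilant consonant (*tuwuv*, *hasawed*); -u when the stem ends in a vowel (*jinijwo*, *heo*, *hikma*).
*eved*: final sound = /d/, a non-sibilant consonant → -sa → *evedsa*.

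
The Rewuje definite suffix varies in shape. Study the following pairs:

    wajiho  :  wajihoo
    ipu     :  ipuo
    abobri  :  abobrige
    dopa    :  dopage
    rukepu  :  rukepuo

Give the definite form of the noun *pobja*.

The alternation tracks the last vowel of the stem — -o when the last vowel of the stem is a rounded vowel (*wajiho*, *ipu*, *rukepu*); -ge when the last vowel of the stem is an unrounded vowel (*abobri*, *dopa*).
*pobja*: last vowel = /a/, an unrounded vowel → -ge → *pobjage*.

pobjage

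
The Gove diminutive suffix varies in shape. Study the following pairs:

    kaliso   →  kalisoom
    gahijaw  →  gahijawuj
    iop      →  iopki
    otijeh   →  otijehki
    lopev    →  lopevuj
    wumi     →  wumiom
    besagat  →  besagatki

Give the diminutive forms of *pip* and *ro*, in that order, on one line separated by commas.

The alternation tracks the final sound of the stem — -ki when the stem ends in a voiceless consonant (*iop*, *otijeh*, *besagat*); -uj when the stem ends in a voiced consonant (*gahijaw*, *lopev*); -om when the stem ends in a vowel (*kaliso*, *wumi*).
The final sound of *pip* is /p/, which is a voiceless consonant, so the suffix is -ki, giving *pipki*.
*ro*: final sound = /o/, a vowel → -om → *room*.

pipki, room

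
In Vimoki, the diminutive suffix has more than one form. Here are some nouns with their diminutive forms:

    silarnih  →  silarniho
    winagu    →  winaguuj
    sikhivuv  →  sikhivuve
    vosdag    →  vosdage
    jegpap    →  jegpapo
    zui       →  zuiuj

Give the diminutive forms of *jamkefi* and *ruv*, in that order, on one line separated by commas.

The pattern is voicing of the final sound: -o when the stem ends in a voiceless consonant (*silarnih*, *jegpap*); -e when the stem ends in a voiced consonant (*sikhivuv*, *vosdag*); -uj when the stem ends in a vowel (*winagu*, *zui*).
Since the final sound of *jamkefi* is /i/ (a vowel), it takes -uj, giving *jamkefiuj*.
*ruv* — final sound /v/ (a voiced consonant) → -e → *ruve*.

jamkefiuj, ruve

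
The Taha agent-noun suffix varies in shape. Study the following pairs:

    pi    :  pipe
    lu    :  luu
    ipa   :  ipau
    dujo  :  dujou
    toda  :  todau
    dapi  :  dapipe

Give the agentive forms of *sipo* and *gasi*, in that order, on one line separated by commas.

sipou, gasipe

The alternation tracks the last vowel of the stem — -pe when the last vowel of the stem is a front vowel (*pi*, *dapi*); -u when the last vowel of the stem is a back vowel (*lu*, *ipa*, *dujo*, *toda*).
*sipo*: last vowel = /o/, a back vowel → -u → *sipou*.
The last vowel of *gasi* is /i/, which is a front vowel, so the suffix is -pe, giving *gasipe*.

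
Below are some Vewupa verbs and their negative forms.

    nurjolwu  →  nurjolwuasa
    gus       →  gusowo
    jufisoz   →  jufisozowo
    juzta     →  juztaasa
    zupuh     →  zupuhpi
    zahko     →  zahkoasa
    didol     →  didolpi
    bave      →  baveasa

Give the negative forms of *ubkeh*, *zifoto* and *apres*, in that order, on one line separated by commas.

ubkehpi, zifotoasa, apresowo

The alternation tracks the final sound of the stem — -owo when the stem ends in a sibilant (*gus*, *jufisoz*); -pi when the stem ends in a non-sibilant consonant (*zupuh*, *didol*); -asa when the stem ends in a vowel (*nurjolwu*, *juzta*, *zahko*, *bave*).
The final sound of *ubkeh* is /h/, which is a non-sibilant consonant, so the suffix is -pi, giving *ubkehpi*.
Since the final sound of *zifoto* is /o/ (a vowel), it takes -asa, giving *zifotoasa*.
Since the final sound of *apres* is /s/ (a sibilant), it takes -owo, giving *apresowo*.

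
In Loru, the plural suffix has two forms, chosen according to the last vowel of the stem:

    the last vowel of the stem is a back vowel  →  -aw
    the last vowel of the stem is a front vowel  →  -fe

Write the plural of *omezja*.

omezjaaw

*omezja*: last vowel = /a/, a back vowel → -aw → *omezjaaw*.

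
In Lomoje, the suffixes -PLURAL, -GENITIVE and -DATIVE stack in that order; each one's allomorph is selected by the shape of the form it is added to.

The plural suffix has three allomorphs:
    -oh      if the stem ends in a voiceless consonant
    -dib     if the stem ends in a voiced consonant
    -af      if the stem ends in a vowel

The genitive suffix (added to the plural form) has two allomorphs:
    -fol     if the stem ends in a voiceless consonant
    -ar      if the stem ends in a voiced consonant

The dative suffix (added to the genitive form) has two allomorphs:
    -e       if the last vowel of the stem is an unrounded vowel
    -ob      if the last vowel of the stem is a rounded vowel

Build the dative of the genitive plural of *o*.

Since the final sound of *o* is /o/ (a vowel), it takes -af, giving *oaf*.
The final consonant of the plural form *oaf* is /f/, which is voiceless, so the genitive suffix is -fol, giving *oaffol*.
The last vowel of the genitive form *oaffol* is /o/, which is a rounded vowel, so the dative suffix is -ob, giving *oaffolob*.

oaffolob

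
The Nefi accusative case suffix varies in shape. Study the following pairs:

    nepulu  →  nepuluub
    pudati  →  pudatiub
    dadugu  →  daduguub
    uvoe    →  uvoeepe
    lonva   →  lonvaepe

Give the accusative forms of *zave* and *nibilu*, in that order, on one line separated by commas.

Looking at the last vowel of each stem: -ub when the last vowel of the stem is a high vowel (*nepulu*, *pudati*, *dadugu*); -epe when the last vowel of the stem is a non-high vowel (*uvoe*, *lonva*).
*zave*: last vowel = /e/, a non-high vowel → -epe → *zaveepe*.
The last vowel of *nibilu* is /u/, which is a high vowel, so the suffix is -ub, giving *nibiluub*.

zaveepe, nibiluub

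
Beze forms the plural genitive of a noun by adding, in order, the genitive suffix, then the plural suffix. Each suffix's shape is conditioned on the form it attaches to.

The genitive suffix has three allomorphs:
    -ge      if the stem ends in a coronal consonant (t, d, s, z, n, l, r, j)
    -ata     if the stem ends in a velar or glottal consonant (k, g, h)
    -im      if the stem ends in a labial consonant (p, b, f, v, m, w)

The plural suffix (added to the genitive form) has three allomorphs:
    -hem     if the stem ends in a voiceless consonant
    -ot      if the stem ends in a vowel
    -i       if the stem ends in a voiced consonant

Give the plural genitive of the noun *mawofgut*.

mawofgutgeot

*mawofgut*: final consonant = /t/, coronal → -ge → *mawofgutge*.
Since the final sound of the genitive form *mawofgutge* is /e/ (a vowel), it takes -ot, giving *mawofgutgeot*.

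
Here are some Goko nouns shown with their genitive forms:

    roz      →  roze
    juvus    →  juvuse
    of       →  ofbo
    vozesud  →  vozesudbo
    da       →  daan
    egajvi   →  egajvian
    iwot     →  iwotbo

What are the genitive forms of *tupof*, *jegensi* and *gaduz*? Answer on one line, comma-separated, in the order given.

tupofbo, jegensian, gaduze

The suffix is conditioned by the final sound: -e when the stem ends in a sibilant (*roz*, *juvus*); -bo when the stem ends in a non-sibilant consonant (*of*, *vozesud*, *iwot*); -an when the stem ends in a vowel (*da*, *egajvi*).
*tupof*: final sound = /f/, a non-sibilant consonant → -bo → *tupofbo*.
The final sound of *jegensi* is /i/, which is a vowel, so the suffix is -an, giving *jegensian*.
*gaduz* — final sound /z/ (a sibilant) → -e → *gaduze*.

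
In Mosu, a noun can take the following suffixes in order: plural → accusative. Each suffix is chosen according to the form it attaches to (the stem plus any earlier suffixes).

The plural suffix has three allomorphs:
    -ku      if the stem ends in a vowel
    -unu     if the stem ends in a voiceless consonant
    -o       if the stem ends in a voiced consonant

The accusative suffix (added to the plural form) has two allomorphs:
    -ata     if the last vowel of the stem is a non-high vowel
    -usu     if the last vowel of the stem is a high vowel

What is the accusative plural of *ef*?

*ef*: final sound = /f/, a voiceless consonant → -unu → *efunu*.
The plural form *efunu* — last vowel /u/ (a high vowel) → -usu → *efunuusu*.

efunuusu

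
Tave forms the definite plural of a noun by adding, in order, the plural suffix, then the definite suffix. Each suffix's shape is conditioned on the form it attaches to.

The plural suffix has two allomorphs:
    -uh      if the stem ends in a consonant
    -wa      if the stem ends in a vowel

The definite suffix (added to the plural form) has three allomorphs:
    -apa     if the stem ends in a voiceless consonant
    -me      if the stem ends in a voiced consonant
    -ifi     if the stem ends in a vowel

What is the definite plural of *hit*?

*hit* — final sound /t/ (a consonant) → -uh → *hituh*.
Since the final sound of the plural form *hituh* is /h/ (a voiceless consonant), it takes -apa, giving *hituhapa*.

hituhapa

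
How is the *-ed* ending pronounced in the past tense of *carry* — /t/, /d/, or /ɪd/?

The stem *carry* ends in a voiced sound other than /d/.
The -ed suffix is realized as /ɪd/ after /t, d/; as /t/ after other voiceless consonants; and as /d/ after other voiced sounds.
So -ed on *carry* is pronounced /d/.

/d/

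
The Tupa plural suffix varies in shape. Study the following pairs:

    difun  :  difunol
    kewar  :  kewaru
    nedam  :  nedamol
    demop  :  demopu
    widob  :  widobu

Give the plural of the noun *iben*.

ibenol

The pattern is nasality of the final consonant: -ol when the stem ends in a nasal (*difun*, *nedam*); -u when the stem ends in a non-nasal consonant (*kewar*, *demop*, *widob*).
*iben* — final consonant /n/ (a nasal) → -ol → *ibenol*.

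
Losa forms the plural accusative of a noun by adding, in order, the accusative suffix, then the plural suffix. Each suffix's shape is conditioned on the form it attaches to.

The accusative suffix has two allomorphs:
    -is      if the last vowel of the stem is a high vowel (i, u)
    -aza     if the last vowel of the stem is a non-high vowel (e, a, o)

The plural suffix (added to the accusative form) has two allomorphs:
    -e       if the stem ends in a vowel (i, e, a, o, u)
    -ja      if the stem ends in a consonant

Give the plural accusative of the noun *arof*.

*arof*: last vowel = /o/, a non-high vowel → -aza → *arofaza*.
The accusative form *arofaza* — final sound /a/ (a vowel) → -e → *arofazae*.

arofazae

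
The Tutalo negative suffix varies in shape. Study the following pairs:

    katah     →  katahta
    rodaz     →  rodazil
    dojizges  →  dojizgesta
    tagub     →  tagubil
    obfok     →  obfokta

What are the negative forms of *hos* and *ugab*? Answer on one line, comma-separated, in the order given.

The suffix is conditioned by the final consonant: -ta when the stem ends in a voiceless consonant (*katah*, *dojizges*, *obfok*); -il when the stem ends in a voiced consonant (*rodaz*, *tagub*).
*hos*: final consonant = /s/, voiceless → -ta → *hosta*.
*ugab*: final consonant = /b/, voiced → -il → *ugabil*.

hosta, ugabil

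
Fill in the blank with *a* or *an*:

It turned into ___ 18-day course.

an

The indefinite article is chosen by the initial *sound* of the following word, not its spelling.
The number *18* is spoken "eighteen", beginning with /ˌeɪˈtiːn/ — a vowel sound.
So the article is *an*: It turned into an 18-day course.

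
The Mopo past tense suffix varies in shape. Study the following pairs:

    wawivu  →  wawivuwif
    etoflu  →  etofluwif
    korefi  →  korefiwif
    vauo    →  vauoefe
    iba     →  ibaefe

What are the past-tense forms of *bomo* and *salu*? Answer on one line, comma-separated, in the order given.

The suffix is conditioned by the last vowel: -wif when the last vowel of the stem is a high vowel (*wawivu*, *etoflu*, *korefi*); -efe when the last vowel of the stem is a non-high vowel (*vauo*, *iba*).
Since the last vowel of *bomo* is /o/ (a non-high vowel), it takes -efe, giving *bomoefe*.
*salu* — last vowel /u/ (a high vowel) → -wif → *saluwif*.

bomoefe, saluwif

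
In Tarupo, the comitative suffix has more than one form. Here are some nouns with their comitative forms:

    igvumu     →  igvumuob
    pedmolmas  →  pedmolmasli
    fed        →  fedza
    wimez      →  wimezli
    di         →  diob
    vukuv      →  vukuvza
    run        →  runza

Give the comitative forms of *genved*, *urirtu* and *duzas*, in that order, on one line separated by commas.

genvedza, urirtuob, duzasli

The alternation tracks the final sound of the stem — -li when the stem ends in a sibilant (*pedmolmas*, *wimez*); -za when the stem ends in a non-sibilant consonant (*fed*, *vukuv*, *run*); -ob when the stem ends in a vowel (*igvumu*, *di*).
*genved* — final sound /d/ (a non-sibilant consonant) → -za → *genvedza*.
Since the final sound of *urirtu* is /u/ (a vowel), it takes -ob, giving *urirtuob*.
*duzas*: final sound = /s/, a sibilant → -li → *duzasli*.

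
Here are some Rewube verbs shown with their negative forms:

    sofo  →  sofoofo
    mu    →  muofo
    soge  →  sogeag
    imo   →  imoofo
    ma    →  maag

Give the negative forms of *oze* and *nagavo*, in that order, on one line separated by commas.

Looking at the last vowel of each stem: -ofo when the last vowel of the stem is a rounded vowel (*sofo*, *mu*, *imo*); -ag when the last vowel of the stem is an unrounded vowel (*soge*, *ma*).
*oze* — last vowel /e/ (an unrounded vowel) → -ag → *ozeag*.
Since the last vowel of *nagavo* is /o/ (a rounded vowel), it takes -ofo, giving *nagavoofo*.

ozeag, nagavoofo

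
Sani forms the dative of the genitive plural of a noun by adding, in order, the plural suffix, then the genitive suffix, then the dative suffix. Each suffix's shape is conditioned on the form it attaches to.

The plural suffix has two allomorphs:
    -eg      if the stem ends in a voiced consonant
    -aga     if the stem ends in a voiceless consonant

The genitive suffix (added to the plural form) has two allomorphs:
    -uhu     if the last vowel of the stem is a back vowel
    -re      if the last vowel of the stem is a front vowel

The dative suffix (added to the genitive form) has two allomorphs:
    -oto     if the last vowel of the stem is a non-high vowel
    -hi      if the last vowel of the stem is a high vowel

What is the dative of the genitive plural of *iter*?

iteregreoto

*iter* — final consonant /r/ (voiced) → -eg → *itereg*.
The last vowel of the plural form *itereg* is /e/, which is a front vowel, so the genitive suffix is -re, giving *iteregre*.
The last vowel of the genitive form *iteregre* is /e/, which is a non-high vowel, so the dative suffix is -oto, giving *iteregreoto*.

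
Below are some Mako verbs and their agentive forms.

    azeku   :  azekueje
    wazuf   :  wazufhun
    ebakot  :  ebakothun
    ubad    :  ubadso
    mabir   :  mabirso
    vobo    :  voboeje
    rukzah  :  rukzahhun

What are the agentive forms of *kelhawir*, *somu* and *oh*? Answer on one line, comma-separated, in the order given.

The alternation tracks the final sound of the stem — -hun when the stem ends in a voiceless consonant (*wazuf*, *ebakot*, *rukzah*); -so when the stem ends in a voiced consonant (*ubad*, *mabir*); -eje when the stem ends in a vowel (*azeku*, *vobo*).
*kelhawir*: final sound = /r/, a voiced consonant → -so → *kelhawirso*.
*somu*: final sound = /u/, a vowel → -eje → *somueje*.
Since the final sound of *oh* is /h/ (a voiceless consonant), it takes -hun, giving *ohhun*.

kelhawirso, somueje, ohhun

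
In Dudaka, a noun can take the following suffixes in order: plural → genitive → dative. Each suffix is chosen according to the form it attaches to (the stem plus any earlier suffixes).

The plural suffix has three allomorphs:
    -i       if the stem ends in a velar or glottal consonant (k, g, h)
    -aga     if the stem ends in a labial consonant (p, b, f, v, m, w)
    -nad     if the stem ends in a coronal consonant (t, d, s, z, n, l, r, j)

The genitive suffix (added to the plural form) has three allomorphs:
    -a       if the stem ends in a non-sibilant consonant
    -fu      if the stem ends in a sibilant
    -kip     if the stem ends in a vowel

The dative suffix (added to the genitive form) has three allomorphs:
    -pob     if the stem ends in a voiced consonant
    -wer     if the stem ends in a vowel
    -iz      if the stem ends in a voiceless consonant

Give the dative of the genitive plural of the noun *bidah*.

Since the final consonant of *bidah* is /h/ (velar/glottal), it takes -i, giving *bidahi*.
Since the final sound of the plural form *bidahi* is /i/ (a vowel), it takes -kip, giving *bidahikip*.
The genitive form *bidahikip*: final sound = /p/, a voiceless consonant → -iz → *bidahikipiz*.

bidahikipiz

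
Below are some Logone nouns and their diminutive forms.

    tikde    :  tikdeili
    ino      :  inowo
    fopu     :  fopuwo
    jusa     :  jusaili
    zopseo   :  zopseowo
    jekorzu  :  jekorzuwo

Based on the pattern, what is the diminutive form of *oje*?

The alternation tracks the last vowel of the stem — -wo when the last vowel of the stem is a rounded vowel (*ino*, *fopu*, *zopseo*, *jekorzu*); -ili when the last vowel of the stem is an unrounded vowel (*tikde*, *jusa*).
*oje*: last vowel = /e/, an unrounded vowel → -ili → *ojeili*.

ojeili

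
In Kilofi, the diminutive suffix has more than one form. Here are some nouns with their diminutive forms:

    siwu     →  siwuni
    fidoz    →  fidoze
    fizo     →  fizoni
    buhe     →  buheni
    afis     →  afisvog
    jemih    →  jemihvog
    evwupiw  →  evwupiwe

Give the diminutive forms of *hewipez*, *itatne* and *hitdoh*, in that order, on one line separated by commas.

Looking at the final sound of each stem: -vog when the stem ends in a voiceless consonant (*afis*, *jemih*); -e when the stem ends in a voiced consonant (*fidoz*, *evwupiw*); -ni when the stem ends in a vowel (*siwu*, *fizo*, *buhe*).
The final sound of *hewipez* is /z/, which is a voiced consonant, so the suffix is -e, giving *hewipeze*.
The final sound of *itatne* is /e/, which is a vowel, so the suffix is -ni, giving *itatneni*.
Since the final sound of *hitdoh* is /h/ (a voiceless consonant), it takes -vog, giving *hitdohvog*.

hewipeze, itatneni, hitdohvog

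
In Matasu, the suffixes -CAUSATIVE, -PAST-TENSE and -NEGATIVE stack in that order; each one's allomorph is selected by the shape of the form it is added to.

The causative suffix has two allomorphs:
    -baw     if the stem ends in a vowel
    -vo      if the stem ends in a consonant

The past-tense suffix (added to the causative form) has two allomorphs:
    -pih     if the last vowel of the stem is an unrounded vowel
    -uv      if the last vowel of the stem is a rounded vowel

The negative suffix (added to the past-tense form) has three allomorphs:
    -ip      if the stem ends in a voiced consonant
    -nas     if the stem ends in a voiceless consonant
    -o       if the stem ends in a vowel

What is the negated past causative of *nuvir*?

nuvirvouvip

*nuvir* — final sound /r/ (a consonant) → -vo → *nuvirvo*.
The last vowel of the causative form *nuvirvo* is /o/, which is a rounded vowel, so the past-tense suffix is -uv, giving *nuvirvouv*.
The past-tense form *nuvirvouv*: final sound = /v/, a voiced consonant → -ip → *nuvirvouvip*.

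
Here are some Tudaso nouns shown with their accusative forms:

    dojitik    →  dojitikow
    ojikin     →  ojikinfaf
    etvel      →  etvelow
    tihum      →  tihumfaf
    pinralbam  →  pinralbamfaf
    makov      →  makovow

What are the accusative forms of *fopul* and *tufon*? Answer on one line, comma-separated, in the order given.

The suffix is conditioned by the final consonant: -faf when the stem ends in a nasal (*ojikin*, *tihum*, *pinralbam*); -ow when the stem ends in a non-nasal consonant (*dojitik*, *etvel*, *makov*).
*fopul* — final consonant /l/ (non-nasal) → -ow → *fopulow*.
Since the final consonant of *tufon* is /n/ (a nasal), it takes -faf, giving *tufonfaf*.

fopulow, tufonfaf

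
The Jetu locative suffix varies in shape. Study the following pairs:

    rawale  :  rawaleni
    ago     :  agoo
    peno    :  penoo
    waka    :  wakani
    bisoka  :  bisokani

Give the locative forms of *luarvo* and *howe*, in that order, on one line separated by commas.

The suffix is conditioned by the last vowel: -o when the last vowel of the stem is a rounded vowel (*ago*, *peno*); -ni when the last vowel of the stem is an unrounded vowel (*rawale*, *waka*, *bisoka*).
Since the last vowel of *luarvo* is /o/ (a rounded vowel), it takes -o, giving *luarvoo*.
*howe*: last vowel = /e/, an unrounded vowel → -ni → *howeni*.

luarvoo, howeni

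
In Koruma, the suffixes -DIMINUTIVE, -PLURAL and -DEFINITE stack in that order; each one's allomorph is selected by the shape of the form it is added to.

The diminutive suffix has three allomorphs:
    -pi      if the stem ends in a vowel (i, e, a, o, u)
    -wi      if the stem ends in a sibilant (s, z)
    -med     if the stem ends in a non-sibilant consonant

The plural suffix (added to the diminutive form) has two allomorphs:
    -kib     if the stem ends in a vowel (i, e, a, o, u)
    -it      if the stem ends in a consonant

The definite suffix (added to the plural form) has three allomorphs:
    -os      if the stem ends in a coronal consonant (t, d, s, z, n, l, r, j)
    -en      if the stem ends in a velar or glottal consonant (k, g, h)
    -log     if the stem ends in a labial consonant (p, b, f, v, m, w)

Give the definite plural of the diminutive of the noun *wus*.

wuswikiblog

The final sound of *wus* is /s/, which is a sibilant, so the diminutive suffix is -wi, giving *wuswi*.
The diminutive form *wuswi*: final sound = /i/, a vowel → -kib → *wuswikib*.
The plural form *wuswikib* — final consonant /b/ (labial) → -log → *wuswikiblog*.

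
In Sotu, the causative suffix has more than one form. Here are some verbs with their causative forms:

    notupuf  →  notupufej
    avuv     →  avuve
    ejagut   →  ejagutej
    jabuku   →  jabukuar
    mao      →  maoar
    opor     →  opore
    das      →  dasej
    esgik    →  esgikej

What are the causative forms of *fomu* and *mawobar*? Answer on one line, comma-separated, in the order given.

fomuar, mawobare

The suffix is conditioned by the final sound: -ej when the stem ends in a voiceless consonant (*notupuf*, *ejagut*, *das*, *esgik*); -e when the stem ends in a voiced consonant (*avuv*, *opor*); -ar when the stem ends in a vowel (*jabuku*, *mao*).
*fomu*: final sound = /u/, a vowel → -ar → *fomuar*.
Since the final sound of *mawobar* is /r/ (a voiced consonant), it takes -e, giving *mawobare*.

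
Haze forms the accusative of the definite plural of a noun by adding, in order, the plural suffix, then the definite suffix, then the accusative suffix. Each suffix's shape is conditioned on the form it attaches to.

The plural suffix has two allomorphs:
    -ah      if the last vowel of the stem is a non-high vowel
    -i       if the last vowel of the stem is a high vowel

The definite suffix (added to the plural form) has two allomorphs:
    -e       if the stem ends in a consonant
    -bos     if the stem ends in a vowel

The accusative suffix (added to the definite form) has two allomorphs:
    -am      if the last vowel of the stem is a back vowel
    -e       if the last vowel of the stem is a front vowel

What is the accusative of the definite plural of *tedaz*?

*tedaz*: last vowel = /a/, a non-high vowel → -ah → *tedazah*.
The final sound of the plural form *tedazah* is /h/, which is a consonant, so the definite suffix is -e, giving *tedazahe*.
Since the last vowel of the definite form *tedazahe* is /e/ (a front vowel), it takes -e, giving *tedazahee*.

tedazahee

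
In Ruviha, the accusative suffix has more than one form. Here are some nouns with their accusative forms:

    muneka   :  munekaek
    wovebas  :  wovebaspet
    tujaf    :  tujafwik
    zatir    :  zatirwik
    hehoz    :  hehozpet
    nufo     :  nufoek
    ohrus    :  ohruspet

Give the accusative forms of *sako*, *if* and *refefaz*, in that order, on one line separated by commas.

The pattern is sibilance of the final sound: -pet when the stem ends in a sibilant (*wovebas*, *hehoz*, *ohrus*); -wik when the stem ends in a non-sibilant consonant (*tujaf*, *zatir*); -ek when the stem ends in a vowel (*muneka*, *nufo*).
*sako* — final sound /o/ (a vowel) → -ek → *sakoek*.
The final sound of *if* is /f/, which is a non-sibilant consonant, so the suffix is -wik, giving *ifwik*.
*refefaz* — final sound /z/ (a sibilant) → -pet → *refefazpet*.

sakoek, ifwik, refefazpet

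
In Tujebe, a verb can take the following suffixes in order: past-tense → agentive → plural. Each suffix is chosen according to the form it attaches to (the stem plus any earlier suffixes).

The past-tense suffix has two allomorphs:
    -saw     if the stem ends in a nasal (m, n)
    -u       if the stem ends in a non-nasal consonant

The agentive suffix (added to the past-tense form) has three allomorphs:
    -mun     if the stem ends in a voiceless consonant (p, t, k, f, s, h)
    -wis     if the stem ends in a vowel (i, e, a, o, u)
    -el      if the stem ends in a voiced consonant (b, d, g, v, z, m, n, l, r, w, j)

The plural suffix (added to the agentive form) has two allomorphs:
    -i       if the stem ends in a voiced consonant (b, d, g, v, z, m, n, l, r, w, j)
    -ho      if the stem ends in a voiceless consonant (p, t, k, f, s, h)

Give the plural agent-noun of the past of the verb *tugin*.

tuginsaweli

Since the final consonant of *tugin* is /n/ (a nasal), it takes -saw, giving *tuginsaw*.
Since the final sound of the past-tense form *tuginsaw* is /w/ (a voiced consonant), it takes -el, giving *tuginsawel*.
The agentive form *tuginsawel* — final consonant /l/ (voiced) → -i → *tuginsaweli*.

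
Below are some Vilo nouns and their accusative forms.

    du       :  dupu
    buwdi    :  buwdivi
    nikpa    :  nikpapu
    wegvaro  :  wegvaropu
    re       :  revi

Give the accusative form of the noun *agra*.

agrapu

Looking at the last vowel of each stem: -vi when the last vowel of the stem is a front vowel (*buwdi*, *re*); -pu when the last vowel of the stem is a back vowel (*du*, *nikpa*, *wegvaro*).
Since the last vowel of *agra* is /a/ (a back vowel), it takes -pu, giving *agrapu*.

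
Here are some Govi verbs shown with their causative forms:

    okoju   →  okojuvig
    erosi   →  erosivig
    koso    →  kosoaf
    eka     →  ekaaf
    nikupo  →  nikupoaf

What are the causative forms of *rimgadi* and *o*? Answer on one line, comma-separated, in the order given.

Looking at the last vowel of each stem: -vig when the last vowel of the stem is a high vowel (*okoju*, *erosi*); -af when the last vowel of the stem is a non-high vowel (*koso*, *eka*, *nikupo*).
Since the last vowel of *rimgadi* is /i/ (a high vowel), it takes -vig, giving *rimgadivig*.
The last vowel of *o* is /o/, which is a non-high vowel, so the suffix is -af, giving *oaf*.

rimgadivig, oaf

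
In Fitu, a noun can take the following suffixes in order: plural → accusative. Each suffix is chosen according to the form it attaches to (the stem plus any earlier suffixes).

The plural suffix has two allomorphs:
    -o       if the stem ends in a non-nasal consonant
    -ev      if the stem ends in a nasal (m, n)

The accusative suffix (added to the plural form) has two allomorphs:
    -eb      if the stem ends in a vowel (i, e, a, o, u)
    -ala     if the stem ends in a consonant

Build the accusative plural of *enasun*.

*enasun*: final consonant = /n/, a nasal → -ev → *enasunev*.
The final sound of the plural form *enasunev* is /v/, which is a consonant, so the accusative suffix is -ala, giving *enasunevala*.

enasunevala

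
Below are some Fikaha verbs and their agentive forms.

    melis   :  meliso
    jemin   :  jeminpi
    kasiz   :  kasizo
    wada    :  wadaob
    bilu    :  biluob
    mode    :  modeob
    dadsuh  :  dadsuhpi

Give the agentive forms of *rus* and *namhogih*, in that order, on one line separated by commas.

The suffix is conditioned by the final sound: -o when the stem ends in a sibilant (*melis*, *kasiz*); -pi when the stem ends in a non-sibilant consonant (*jemin*, *dadsuh*); -ob when the stem ends in a vowel (*wada*, *bilu*, *mode*).
*rus* — final sound /s/ (a sibilant) → -o → *ruso*.
*namhogih* — final sound /h/ (a non-sibilant consonant) → -pi → *namhogihpi*.

ruso, namhogihpi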